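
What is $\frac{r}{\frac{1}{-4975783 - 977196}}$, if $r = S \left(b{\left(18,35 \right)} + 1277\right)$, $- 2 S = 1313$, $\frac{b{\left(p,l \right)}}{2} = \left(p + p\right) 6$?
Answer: $\frac{13357990778743}{2} \approx 6.679 \cdot 10^{12}$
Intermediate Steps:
$b{\left(p,l \right)} = 24 p$ ($b{\left(p,l \right)} = 2 \left(p + p\right) 6 = 2 \cdot 2 p 6 = 2 \cdot 12 p = 24 p$)
$S = - \frac{1313}{2}$ ($S = \left(- \frac{1}{2}\right) 1313 = - \frac{1313}{2} \approx -656.5$)
$r = - \frac{2243917}{2}$ ($r = - \frac{1313 \left(24 \cdot 18 + 1277\right)}{2} = - \frac{1313 \left(432 + 1277\right)}{2} = \left(- \frac{1313}{2}\right) 1709 = - \frac{2243917}{2} \approx -1.122 \cdot 10^{6}$)
$\frac{r}{\frac{1}{-4975783 - 977196}} = - \frac{2243917}{2 \frac{1}{-4975783 - 977196}} = - \frac{2243917}{2 \frac{1}{-5952979}} = - \frac{2243917}{2 \left(- \frac{1}{5952979}\right)} = \left(- \frac{2243917}{2}\right) \left(-5952979\right) = \frac{13357990778743}{2}$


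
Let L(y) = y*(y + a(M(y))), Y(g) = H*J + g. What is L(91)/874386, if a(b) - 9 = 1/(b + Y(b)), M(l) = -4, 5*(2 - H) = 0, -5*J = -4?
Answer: 32305/3108928 ≈ 0.010391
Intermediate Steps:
J = ⅘ (J = -⅕*(-4) = ⅘ ≈ 0.80000)
H = 2 (H = 2 - ⅕*0 = 2 + 0 = 2)
Y(g) = 8/5 + g (Y(g) = 2*(⅘) + g = 8/5 + g)
a(b) = 9 + 1/(8/5 + 2*b) (a(b) = 9 + 1/(b + (8/5 + b)) = 9 + 1/(8/5 + 2*b))
L(y) = y*(283/32 + y) (L(y) = y*(y + (77 + 90*(-4))/(2*(4 + 5*(-4)))) = y*(y + (77 - 360)/(2*(4 - 20))) = y*(y + (½)*(-283)/(-16)) = y*(y + (½)*(-1/16)*(-283)) = y*(y + 283/32) = y*(283/32 + y))
L(91)/874386 = ((1/32)*91*(283 + 32*91))/874386 = ((1/32)*91*(283 + 2912))*(1/874386) = ((1/32)*91*3195)*(1/874386) = (290745/32)*(1/874386) = 32305/3108928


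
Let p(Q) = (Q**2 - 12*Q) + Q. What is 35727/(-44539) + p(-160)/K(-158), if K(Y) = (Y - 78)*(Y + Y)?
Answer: -90361857/207596279 ≈ -0.43528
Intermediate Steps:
K(Y) = 2*Y*(-78 + Y) (K(Y) = (-78 + Y)*(2*Y) = 2*Y*(-78 + Y))
p(Q) = Q**2 - 11*Q
35727/(-44539) + p(-160)/K(-158) = 35727/(-44539) + (-160*(-11 - 160))/((2*(-158)*(-78 - 158))) = 35727*(-1/44539) + (-160*(-171))/((2*(-158)*(-236))) = -35727/44539 + 27360/74576 = -35727/44539 + 27360*(1/74576) = -35727/44539 + 1710/4661 = -90361857/207596279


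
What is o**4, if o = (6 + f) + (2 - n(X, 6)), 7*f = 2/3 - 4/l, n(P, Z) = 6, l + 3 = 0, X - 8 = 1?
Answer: 65536/2401 ≈ 27.295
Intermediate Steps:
X = 9 (X = 8 + 1 = 9)
l = -3 (l = -3 + 0 = -3)
f = 2/7 (f = (2/3 - 4/(-3))/7 = (2*(1/3) - 4*(-1/3))/7 = (2/3 + 4/3)/7 = (1/7)*2 = 2/7 ≈ 0.28571)
o = 16/7 (o = (6 + 2/7) + (2 - 1*6) = 44/7 + (2 - 6) = 44/7 - 4 = 16/7 ≈ 2.2857)
o**4 = (16/7)**4 = 65536/2401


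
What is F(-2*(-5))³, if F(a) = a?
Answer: 1000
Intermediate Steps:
F(-2*(-5))³ = (-2*(-5))³ = 10³ = 1000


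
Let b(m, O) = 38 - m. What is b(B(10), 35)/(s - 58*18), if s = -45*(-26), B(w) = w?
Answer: 2/9 ≈ 0.22222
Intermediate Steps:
s = 1170
b(B(10), 35)/(s - 58*18) = (38 - 1*10)/(1170 - 58*18) = (38 - 10)/(1170 - 1044) = 28/126 = 28*(1/126) = 2/9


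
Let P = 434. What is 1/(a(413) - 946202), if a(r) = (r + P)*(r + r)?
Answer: -1/246580 ≈ -4.0555e-6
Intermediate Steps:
a(r) = 2*r*(434 + r) (a(r) = (r + 434)*(r + r) = (434 + r)*(2*r) = 2*r*(434 + r))
1/(a(413) - 946202) = 1/(2*413*(434 + 413) - 946202) = 1/(2*413*847 - 946202) = 1/(699622 - 946202) = 1/(-246580) = -1/246580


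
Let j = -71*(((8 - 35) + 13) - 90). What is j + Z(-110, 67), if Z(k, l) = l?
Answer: 7451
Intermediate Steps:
j = 7384 (j = -71*((-27 + 13) - 90) = -71*(-14 - 90) = -71*(-104) = 7384)
j + Z(-110, 67) = 7384 + 67 = 7451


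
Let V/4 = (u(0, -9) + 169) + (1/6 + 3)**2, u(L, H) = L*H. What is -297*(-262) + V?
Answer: 706771/9 ≈ 78530.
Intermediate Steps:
u(L, H) = H*L
V = 6445/9 (V = 4*((-9*0 + 169) + (1/6 + 3)**2) = 4*((0 + 169) + (1/6 + 3)**2) = 4*(169 + (19/6)**2) = 4*(169 + 361/36) = 4*(6445/36) = 6445/9 ≈ 716.11)
-297*(-262) + V = -297*(-262) + 6445/9 = 77814 + 6445/9 = 706771/9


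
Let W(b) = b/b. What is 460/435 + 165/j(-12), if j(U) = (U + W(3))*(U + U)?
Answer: 1171/696 ≈ 1.6825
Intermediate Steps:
W(b) = 1
j(U) = 2*U*(1 + U) (j(U) = (U + 1)*(U + U) = (1 + U)*(2*U) = 2*U*(1 + U))
460/435 + 165/j(-12) = 460/435 + 165/((2*(-12)*(1 - 12))) = 460*(1/435) + 165/((2*(-12)*(-11))) = 92/87 + 165/264 = 92/87 + 165*(1/264) = 92/87 + 5/8 = 1171/696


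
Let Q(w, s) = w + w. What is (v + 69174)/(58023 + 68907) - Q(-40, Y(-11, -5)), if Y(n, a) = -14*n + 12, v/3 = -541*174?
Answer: 1656862/21155 ≈ 78.320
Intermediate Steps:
v = -282402 (v = 3*(-541*174) = 3*(-94134) = -282402)
Y(n, a) = 12 - 14*n
Q(w, s) = 2*w
(v + 69174)/(58023 + 68907) - Q(-40, Y(-11, -5)) = (-282402 + 69174)/(58023 + 68907) - 2*(-40) = -213228/126930 - 1*(-80) = -213228*1/126930 + 80 = -35538/21155 + 80 = 1656862/21155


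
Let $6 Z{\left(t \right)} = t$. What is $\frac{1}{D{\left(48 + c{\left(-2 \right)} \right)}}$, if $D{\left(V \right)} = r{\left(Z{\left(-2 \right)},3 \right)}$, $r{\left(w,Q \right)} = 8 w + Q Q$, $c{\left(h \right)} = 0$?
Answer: $\frac{3}{19} \approx 0.15789$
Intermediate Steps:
$Z{\left(t \right)} = \frac{t}{6}$
$r{\left(w,Q \right)} = Q^{2} + 8 w$ ($r{\left(w,Q \right)} = 8 w + Q^{2} = Q^{2} + 8 w$)
$D{\left(V \right)} = \frac{19}{3}$ ($D{\left(V \right)} = 3^{2} + 8 \cdot \frac{1}{6} \left(-2\right) = 9 + 8 \left(- \frac{1}{3}\right) = 9 - \frac{8}{3} = \frac{19}{3}$)
$\frac{1}{D{\left(48 + c{\left(-2 \right)} \right)}} = \frac{1}{\frac{19}{3}} = \frac{3}{19}$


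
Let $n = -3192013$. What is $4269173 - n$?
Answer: $7461186$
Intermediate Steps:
$4269173 - n = 4269173 - -3192013 = 4269173 + 3192013 = 7461186$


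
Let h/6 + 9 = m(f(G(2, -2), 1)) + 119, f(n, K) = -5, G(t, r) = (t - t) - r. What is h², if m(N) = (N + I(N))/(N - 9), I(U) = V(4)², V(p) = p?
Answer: 21040569/49 ≈ 4.2940e+5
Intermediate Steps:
G(t, r) = -r (G(t, r) = 0 - r = -r)
I(U) = 16 (I(U) = 4² = 16)
m(N) = (16 + N)/(-9 + N) (m(N) = (N + 16)/(N - 9) = (16 + N)/(-9 + N))
h = 4587/7 (h = -54 + 6*((16 - 5)/(-9 - 5) + 119) = -54 + 6*(11/(-14) + 119) = -54 + 6*(-1/14*11 + 119) = -54 + 6*(-11/14 + 119) = -54 + 6*(1655/14) = -54 + 4965/7 = 4587/7 ≈ 655.29)
h² = (4587/7)² = 21040569/49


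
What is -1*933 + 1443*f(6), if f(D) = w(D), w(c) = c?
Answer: 7725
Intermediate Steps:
f(D) = D
-1*933 + 1443*f(6) = -1*933 + 1443*6 = -933 + 8658 = 7725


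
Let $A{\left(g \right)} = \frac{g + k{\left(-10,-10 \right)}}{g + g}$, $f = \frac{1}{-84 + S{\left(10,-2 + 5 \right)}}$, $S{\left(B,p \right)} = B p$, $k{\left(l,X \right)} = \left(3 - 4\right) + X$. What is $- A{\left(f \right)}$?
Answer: $- \frac{595}{2} \approx -297.5$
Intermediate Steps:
$k{\left(l,X \right)} = -1 + X$
$f = - \frac{1}{54}$ ($f = \frac{1}{-84 + 10 \left(-2 + 5\right)} = \frac{1}{-84 + 10 \cdot 3} = \frac{1}{-84 + 30} = \frac{1}{-54} = - \frac{1}{54} \approx -0.018519$)
$A{\left(g \right)} = \frac{-11 + g}{2 g}$ ($A{\left(g \right)} = \frac{g - 11}{g + g} = \frac{g - 11}{2 g} = \left(-11 + g\right) \frac{1}{2 g} = \frac{-11 + g}{2 g}$)
$- A{\left(f \right)} = - \frac{-11 - \frac{1}{54}}{2 \left(- \frac{1}{54}\right)} = - \frac{\left(-54\right) \left(-595\right)}{2 \cdot 54} = \left(-1\right) \frac{595}{2} = - \frac{595}{2}$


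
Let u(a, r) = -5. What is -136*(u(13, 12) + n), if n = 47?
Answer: -5712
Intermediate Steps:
-136*(u(13, 12) + n) = -136*(-5 + 47) = -136*42 = -5712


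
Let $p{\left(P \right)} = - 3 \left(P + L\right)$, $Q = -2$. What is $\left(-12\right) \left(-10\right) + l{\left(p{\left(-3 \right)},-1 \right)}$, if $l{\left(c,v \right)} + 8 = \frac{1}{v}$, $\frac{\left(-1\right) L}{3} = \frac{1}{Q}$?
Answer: $111$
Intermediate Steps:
$L = \frac{3}{2}$ ($L = - \frac{3}{-2} = \left(-3\right) \left(- \frac{1}{2}\right) = \frac{3}{2} \approx 1.5$)
$p{\left(P \right)} = - \frac{9}{2} - 3 P$ ($p{\left(P \right)} = - 3 \left(P + \frac{3}{2}\right) = - 3 \left(\frac{3}{2} + P\right) = - \frac{9}{2} - 3 P$)
$l{\left(c,v \right)} = -8 + \frac{1}{v}$
$\left(-12\right) \left(-10\right) + l{\left(p{\left(-3 \right)},-1 \right)} = \left(-12\right) \left(-10\right) - \left(8 - \frac{1}{-1}\right) = 120 - 9 = 111$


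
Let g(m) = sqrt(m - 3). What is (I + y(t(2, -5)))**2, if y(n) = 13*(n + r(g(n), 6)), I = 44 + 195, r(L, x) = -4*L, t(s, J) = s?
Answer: 67521 - 27560*I ≈ 67521.0 - 27560.0*I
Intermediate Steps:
g(m) = sqrt(-3 + m)
I = 239
y(n) = -52*sqrt(-3 + n) + 13*n (y(n) = 13*(n - 4*sqrt(-3 + n)) = -52*sqrt(-3 + n) + 13*n)
(I + y(t(2, -5)))**2 = (239 + (-52*sqrt(-3 + 2) + 13*2))**2 = (239 + (-52*I + 26))**2 = (239 + (26 - 52*I))**2 = (265 - 52*I)**2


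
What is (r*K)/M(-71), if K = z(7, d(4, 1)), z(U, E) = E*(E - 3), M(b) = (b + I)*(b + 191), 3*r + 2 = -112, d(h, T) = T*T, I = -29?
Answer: -19/3000 ≈ -0.0063333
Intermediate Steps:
d(h, T) = T**2
r = -38 (r = -2/3 + (1/3)*(-112) = -2/3 - 112/3 = -38)
M(b) = (-29 + b)*(191 + b) (M(b) = (b - 29)*(b + 191) = (-29 + b)*(191 + b))
z(U, E) = E*(-3 + E)
K = -2 (K = 1**2*(-3 + 1**2) = 1*(-3 + 1) = 1*(-2) = -2)
(r*K)/M(-71) = (-38*(-2))/(-5539 + (-71)**2 + 162*(-71)) = 76/(-5539 + 5041 - 11502) = 76/(-12000) = 76*(-1/12000) = -19/3000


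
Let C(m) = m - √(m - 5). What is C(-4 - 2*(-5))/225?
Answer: 1/45 ≈ 0.022222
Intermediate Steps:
C(m) = m - √(-5 + m)
C(-4 - 2*(-5))/225 = ((-4 - 2*(-5)) - √(-5 + (-4 - 2*(-5))))/225 = ((-4 + 10) - √(-5 + (-4 + 10)))*(1/225) = (6 - √(-5 + 6))*(1/225) = (6 - √1)*(1/225) = (6 - 1*1)*(1/225) = (6 - 1)*(1/225) = 5*(1/225) = 1/45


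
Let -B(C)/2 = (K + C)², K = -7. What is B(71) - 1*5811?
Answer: -14003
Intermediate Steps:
B(C) = -2*(-7 + C)²
B(71) - 1*5811 = -2*(-7 + 71)² - 1*5811 = -2*64² - 5811 = -2*4096 - 5811 = -8192 - 5811 = -14003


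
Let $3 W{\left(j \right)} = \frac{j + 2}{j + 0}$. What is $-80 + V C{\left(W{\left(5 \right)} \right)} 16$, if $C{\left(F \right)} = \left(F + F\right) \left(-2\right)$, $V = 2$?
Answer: $- \frac{2096}{15} \approx -139.73$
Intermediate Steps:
$W{\left(j \right)} = \frac{2 + j}{3 j}$ ($W{\left(j \right)} = \frac{\left(j + 2\right) \frac{1}{j + 0}}{3} = \frac{\left(2 + j\right) \frac{1}{j}}{3} = \frac{\frac{1}{j} \left(2 + j\right)}{3} = \frac{2 + j}{3 j}$)
$C{\left(F \right)} = - 4 F$ ($C{\left(F \right)} = 2 F \left(-2\right) = - 4 F$)
$-80 + V C{\left(W{\left(5 \right)} \right)} 16 = -80 + 2 \left(- 4 \frac{2 + 5}{3 \cdot 5}\right) 16 = -80 + 2 \left(- 4 \cdot \frac{1}{3} \cdot \frac{1}{5} \cdot 7\right) 16 = -80 + 2 \left(\left(-4\right) \frac{7}{15}\right) 16 = -80 + 2 \left(- \frac{28}{15}\right) 16 = -80 - \frac{896}{15} = - \frac{2096}{15}$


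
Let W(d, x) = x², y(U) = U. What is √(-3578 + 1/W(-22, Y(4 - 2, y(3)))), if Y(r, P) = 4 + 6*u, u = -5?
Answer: I*√2418727/26 ≈ 59.816*I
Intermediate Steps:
Y(r, P) = -26 (Y(r, P) = 4 + 6*(-5) = 4 - 30 = -26)
√(-3578 + 1/W(-22, Y(4 - 2, y(3)))) = √(-3578 + 1/((-26)²)) = √(-3578 + 1/676) = √(-2418727/676) = I*√2418727/26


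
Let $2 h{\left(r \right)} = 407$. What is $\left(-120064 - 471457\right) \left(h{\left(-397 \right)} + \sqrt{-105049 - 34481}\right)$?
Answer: $- \frac{240749047}{2} - 591521 i \sqrt{139530} \approx -1.2037 \cdot 10^{8} - 2.2096 \cdot 10^{8} i$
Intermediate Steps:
$h{\left(r \right)} = \frac{407}{2}$ ($h{\left(r \right)} = \frac{1}{2} \cdot 407 = \frac{407}{2}$)
$\left(-120064 - 471457\right) \left(h{\left(-397 \right)} + \sqrt{-105049 - 34481}\right) = \left(-120064 - 471457\right) \left(\frac{407}{2} + \sqrt{-105049 - 34481}\right) = - 591521 \left(\frac{407}{2} + \sqrt{-139530}\right) = - 591521 \left(\frac{407}{2} + i \sqrt{139530}\right) = - \frac{240749047}{2} - 591521 i \sqrt{139530}$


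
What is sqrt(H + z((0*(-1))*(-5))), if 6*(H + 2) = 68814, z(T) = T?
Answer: sqrt(11467) ≈ 107.08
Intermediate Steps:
H = 11467 (H = -2 + (1/6)*68814 = -2 + 11469 = 11467)
sqrt(H + z((0*(-1))*(-5))) = sqrt(11467 + (0*(-1))*(-5)) = sqrt(11467 + 0*(-5)) = sqrt(11467 + 0) = sqrt(11467)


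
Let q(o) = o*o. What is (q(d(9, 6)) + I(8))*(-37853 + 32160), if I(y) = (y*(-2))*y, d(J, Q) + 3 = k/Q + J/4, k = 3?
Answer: 11653571/16 ≈ 7.2835e+5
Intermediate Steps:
d(J, Q) = -3 + 3/Q + J/4 (d(J, Q) = -3 + (3/Q + J/4) = -3 + 3/Q + J/4)
q(o) = o²
I(y) = -2*y² (I(y) = (-2*y)*y = -2*y²)
(q(d(9, 6)) + I(8))*(-37853 + 32160) = ((-3 + 3/6 + (¼)*9)² - 2*8²)*(-37853 + 32160) = ((-3 + 3*(⅙) + 9/4)² - 2*64)*(-5693) = ((-3 + ½ + 9/4)² - 128)*(-5693) = ((-¼)² - 128)*(-5693) = (1/16 - 128)*(-5693) = -2047/16*(-5693) = 11653571/16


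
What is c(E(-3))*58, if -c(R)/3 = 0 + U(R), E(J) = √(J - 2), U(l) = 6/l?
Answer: 1044*I*√5/5 ≈ 466.89*I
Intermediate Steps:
E(J) = √(-2 + J)
c(R) = -18/R (c(R) = -3*(0 + 6/R) = -18/R)
c(E(-3))*58 = -18/√(-2 - 3)*58 = -18*(-I*√5/5)*58 = -(-18)*I*√5/5*58 = (18*I*√5/5)*58 = 1044*I*√5/5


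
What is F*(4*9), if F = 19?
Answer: 684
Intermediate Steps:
F*(4*9) = 19*(4*9) = 19*36 = 684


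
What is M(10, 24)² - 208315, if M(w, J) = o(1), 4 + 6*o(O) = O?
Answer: -833259/4 ≈ -2.0831e+5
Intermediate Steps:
o(O) = -⅔ + O/6
M(w, J) = -½ (M(w, J) = -⅔ + (⅙)*1 = -⅔ + ⅙ = -½)
M(10, 24)² - 208315 = (-½)² - 208315 = ¼ - 208315 = -833259/4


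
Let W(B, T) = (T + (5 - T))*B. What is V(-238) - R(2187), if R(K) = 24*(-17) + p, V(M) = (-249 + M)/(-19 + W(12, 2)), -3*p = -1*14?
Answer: 48149/123 ≈ 391.46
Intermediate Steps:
W(B, T) = 5*B
p = 14/3 (p = -(-1)*14/3 = -⅓*(-14) = 14/3 ≈ 4.6667)
V(M) = -249/41 + M/41 (V(M) = (-249 + M)/(-19 + 5*12) = (-249 + M)/(-19 + 60) = (-249 + M)/41 = (-249 + M)*(1/41) = -249/41 + M/41)
R(K) = -1210/3 (R(K) = 24*(-17) + 14/3 = -408 + 14/3 = -1210/3)
V(-238) - R(2187) = (-249/41 + (1/41)*(-238)) - 1*(-1210/3) = (-249/41 - 238/41) + 1210/3 = -487/41 + 1210/3 = 48149/123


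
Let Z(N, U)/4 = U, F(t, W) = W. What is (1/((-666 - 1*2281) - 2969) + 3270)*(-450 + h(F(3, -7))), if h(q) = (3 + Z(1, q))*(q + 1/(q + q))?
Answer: -207271275/232 ≈ -8.9341e+5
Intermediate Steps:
Z(N, U) = 4*U
h(q) = (3 + 4*q)*(q + 1/(2*q)) (h(q) = (3 + 4*q)*(q + 1/(q + q)) = (3 + 4*q)*(q + 1/(2*q)))
(1/((-666 - 1*2281) - 2969) + 3270)*(-450 + h(F(3, -7))) = (1/((-666 - 1*2281) - 2969) + 3270)*(-450 + (2 + 3*(-7) + 4*(-7)² + (3/2)/(-7))) = (1/((-666 - 2281) - 2969) + 3270)*(-450 + (2 - 21 + 4*49 + (3/2)*(-⅐))) = (1/(-2947 - 2969) + 3270)*(-450 + (2 - 21 + 196 - 3/14)) = (1/(-5916) + 3270)*(-450 + 2475/14) = (-1/5916 + 3270)*(-3825/14) = (19345319/5916)*(-3825/14) = -207271275/232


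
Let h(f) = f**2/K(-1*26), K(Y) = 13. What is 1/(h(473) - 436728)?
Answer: -13/5453735 ≈ -2.3837e-6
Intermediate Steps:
h(f) = f**2/13
1/(h(473) - 436728) = 1/((1/13)*473**2 - 436728) = 1/((1/13)*223729 - 436728) = 1/(223729/13 - 436728) = 1/(-5453735/13) = -13/5453735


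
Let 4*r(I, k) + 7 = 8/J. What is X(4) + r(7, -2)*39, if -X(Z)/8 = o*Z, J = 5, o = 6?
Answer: -4893/20 ≈ -244.65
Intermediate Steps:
r(I, k) = -27/20 (r(I, k) = -7/4 + (8/5)/4 = -7/4 + (8*(⅕))/4 = -7/4 + (¼)*(8/5) = -7/4 + ⅖ = -27/20)
X(Z) = -48*Z
X(4) + r(7, -2)*39 = -48*4 - 27/20*39 = -192 - 1053/20 = -4893/20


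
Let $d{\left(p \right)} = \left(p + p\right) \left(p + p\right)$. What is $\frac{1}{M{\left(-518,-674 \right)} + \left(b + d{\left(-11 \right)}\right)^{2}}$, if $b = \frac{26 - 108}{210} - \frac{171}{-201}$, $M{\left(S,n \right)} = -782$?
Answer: $\frac{49491225}{11576975141734} \approx 4.275 \cdot 10^{-6}$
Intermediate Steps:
$d{\left(p \right)} = 4 p^{2}$ ($d{\left(p \right)} = 2 p 2 p = 4 p^{2}$)
$b = \frac{3238}{7035}$ ($b = \left(-82\right) \frac{1}{210} - - \frac{57}{67} = - \frac{41}{105} + \frac{57}{67} = \frac{3238}{7035} \approx 0.46027$)
$\frac{1}{M{\left(-518,-674 \right)} + \left(b + d{\left(-11 \right)}\right)^{2}} = \frac{1}{-782 + \left(\frac{3238}{7035} + 4 \left(-11\right)^{2}\right)^{2}} = \frac{1}{-782 + \left(\frac{3238}{7035} + 4 \cdot 121\right)^{2}} = \frac{1}{-782 + \left(\frac{3238}{7035} + 484\right)^{2}} = \frac{1}{-782 + \left(\frac{3408178}{7035}\right)^{2}} = \frac{1}{-782 + \frac{11615677279684}{49491225}} = \frac{1}{\frac{11576975141734}{49491225}} = \frac{49491225}{11576975141734}$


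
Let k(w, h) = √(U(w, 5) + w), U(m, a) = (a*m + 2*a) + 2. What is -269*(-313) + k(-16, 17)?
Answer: 84197 + 2*I*√21 ≈ 84197.0 + 9.1651*I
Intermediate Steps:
U(m, a) = 2 + 2*a + a*m (U(m, a) = (2*a + a*m) + 2 = 2 + 2*a + a*m)
k(w, h) = √(12 + 6*w) (k(w, h) = √((2 + 2*5 + 5*w) + w) = √((2 + 10 + 5*w) + w) = √((12 + 5*w) + w) = √(12 + 6*w))
-269*(-313) + k(-16, 17) = -269*(-313) + √(12 + 6*(-16)) = 84197 + √(12 - 96) = 84197 + √(-84) = 84197 + 2*I*√21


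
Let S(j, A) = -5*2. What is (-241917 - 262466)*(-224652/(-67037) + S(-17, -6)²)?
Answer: -3494542966816/67037 ≈ -5.2129e+7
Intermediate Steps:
S(j, A) = -10
(-241917 - 262466)*(-224652/(-67037) + S(-17, -6)²) = (-241917 - 262466)*(-224652/(-67037) + (-10)²) = -504383*(-224652*(-1/67037) + 100) = -504383*(224652/67037 + 100) = -504383*6928352/67037 = -3494542966816/67037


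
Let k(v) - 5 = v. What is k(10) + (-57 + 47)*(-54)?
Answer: 555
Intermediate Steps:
k(v) = 5 + v
k(10) + (-57 + 47)*(-54) = (5 + 10) + (-57 + 47)*(-54) = 15 - 10*(-54) = 15 + 540 = 555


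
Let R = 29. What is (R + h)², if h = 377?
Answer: 164836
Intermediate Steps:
(R + h)² = (29 + 377)² = 406² = 164836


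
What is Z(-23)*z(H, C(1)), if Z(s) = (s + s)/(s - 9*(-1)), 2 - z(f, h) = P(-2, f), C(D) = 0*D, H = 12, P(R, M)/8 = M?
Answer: -2162/7 ≈ -308.86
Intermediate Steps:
P(R, M) = 8*M
C(D) = 0
z(f, h) = 2 - 8*f
Z(s) = 2*s/(9 + s) (Z(s) = (2*s)/(s + 9) = (2*s)/(9 + s) = 2*s/(9 + s))
Z(-23)*z(H, C(1)) = (2*(-23)/(9 - 23))*(2 - 8*12) = (2*(-23)/(-14))*(2 - 96) = (2*(-23)*(-1/14))*(-94) = (23/7)*(-94) = -2162/7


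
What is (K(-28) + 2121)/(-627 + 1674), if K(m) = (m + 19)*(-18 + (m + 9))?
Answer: 818/349 ≈ 2.3438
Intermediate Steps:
K(m) = (-9 + m)*(19 + m) (K(m) = (19 + m)*(-18 + (9 + m)) = (19 + m)*(-9 + m) = (-9 + m)*(19 + m))
(K(-28) + 2121)/(-627 + 1674) = ((-171 + (-28)² + 10*(-28)) + 2121)/(-627 + 1674) = ((-171 + 784 - 280) + 2121)/1047 = (333 + 2121)*(1/1047) = 2454*(1/1047) = 818/349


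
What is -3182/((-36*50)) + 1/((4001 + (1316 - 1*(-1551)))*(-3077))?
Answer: 4202792647/2377444050 ≈ 1.7678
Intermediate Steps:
-3182/((-36*50)) + 1/((4001 + (1316 - 1*(-1551)))*(-3077)) = -3182/(-1800) - 1/3077/(4001 + (1316 + 1551)) = -3182*(-1/1800) - 1/3077/(4001 + 2867) = 1591/900 - 1/3077/6868 = 1591/900 + (1/6868)*(-1/3077) = 1591/900 - 1/21132836 = 4202792647/2377444050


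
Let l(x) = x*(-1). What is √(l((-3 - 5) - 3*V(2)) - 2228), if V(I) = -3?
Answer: I*√2229 ≈ 47.212*I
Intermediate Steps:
l(x) = -x
√(l((-3 - 5) - 3*V(2)) - 2228) = √(-((-3 - 5) - 3*(-3)) - 2228) = √(-(-8 + 9) - 2228) = √(-1*1 - 2228) = √(-1 - 2228) = √(-2229) = I*√2229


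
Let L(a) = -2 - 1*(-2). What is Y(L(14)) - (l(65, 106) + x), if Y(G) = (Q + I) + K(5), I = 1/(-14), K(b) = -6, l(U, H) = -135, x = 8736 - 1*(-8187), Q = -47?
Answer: -235775/14 ≈ -16841.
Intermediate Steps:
x = 16923 (x = 8736 + 8187 = 16923)
L(a) = 0 (L(a) = -2 + 2 = 0)
I = -1/14 (I = 1*(-1/14) = -1/14 ≈ -0.071429)
Y(G) = -743/14 (Y(G) = (-47 - 1/14) - 6 = -659/14 - 6 = -743/14)
Y(L(14)) - (l(65, 106) + x) = -743/14 - (-135 + 16923) = -743/14 - 1*16788 = -743/14 - 16788 = -235775/14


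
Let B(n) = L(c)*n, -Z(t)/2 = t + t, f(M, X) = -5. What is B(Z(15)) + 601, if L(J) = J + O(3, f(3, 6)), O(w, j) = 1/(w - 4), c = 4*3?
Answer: -59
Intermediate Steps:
c = 12
O(w, j) = 1/(-4 + w)
Z(t) = -4*t (Z(t) = -2*(t + t) = -4*t)
L(J) = -1 + J (L(J) = J + 1/(-4 + 3) = J + 1/(-1) = J - 1 = -1 + J)
B(n) = 11*n (B(n) = (-1 + 12)*n = 11*n)
B(Z(15)) + 601 = 11*(-4*15) + 601 = 11*(-60) + 601 = -660 + 601 = -59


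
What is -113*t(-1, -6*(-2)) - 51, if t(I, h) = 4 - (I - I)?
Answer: -503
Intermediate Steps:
t(I, h) = 4 (t(I, h) = 4 - 1*0 = 4 + 0 = 4)
-113*t(-1, -6*(-2)) - 51 = -113*4 - 51 = -452 - 51 = -503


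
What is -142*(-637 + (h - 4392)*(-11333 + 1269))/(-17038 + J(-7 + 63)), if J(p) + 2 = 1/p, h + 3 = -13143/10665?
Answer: 1250722576732048/3392319645 ≈ 3.6869e+5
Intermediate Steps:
h = -15046/3555 (h = -3 - 13143/10665 = -3 - 13143*1/10665 = -3 - 4381/3555 = -15046/3555 ≈ -4.2323)
J(p) = -2 + 1/p
-142*(-637 + (h - 4392)*(-11333 + 1269))/(-17038 + J(-7 + 63)) = -142*(-637 + (-15046/3555 - 4392)*(-11333 + 1269))/(-17038 + (-2 + 1/(-7 + 63))) = -142*(-637 - 15628606/3555*(-10064))/(-17038 + (-2 + 1/56)) = -142*(-637 + 157286290784/3555)/(-17038 + (-2 + 1/56)) = -22334331727358/(3555*(-17038 - 111/56)) = -22334331727358/(3555*(-954239/56)) = -22334331727358*(-56)/(3555*954239) = -142*(-8807905469944/3392319645) = 1250722576732048/3392319645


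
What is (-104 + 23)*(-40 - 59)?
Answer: 8019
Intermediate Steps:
(-104 + 23)*(-40 - 59) = -81*(-99) = 8019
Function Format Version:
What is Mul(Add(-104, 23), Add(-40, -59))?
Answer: 8019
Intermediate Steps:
Mul(Add(-104, 23), Add(-40, -59)) = Mul(-81, -99) = 8019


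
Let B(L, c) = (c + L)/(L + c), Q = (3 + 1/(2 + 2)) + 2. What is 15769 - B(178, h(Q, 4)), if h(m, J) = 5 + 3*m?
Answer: 15768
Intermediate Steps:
Q = 21/4 (Q = (3 + 1/4) + 2 = (3 + ¼) + 2 = 13/4 + 2 = 21/4 ≈ 5.2500)
B(L, c) = 1 (B(L, c) = (L + c)/(L + c) = 1)
15769 - B(178, h(Q, 4)) = 15769 - 1*1 = 15769 - 1 = 15768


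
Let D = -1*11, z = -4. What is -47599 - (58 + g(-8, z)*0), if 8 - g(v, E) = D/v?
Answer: -47657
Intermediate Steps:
D = -11
g(v, E) = 8 + 11/v (g(v, E) = 8 - (-11)/v = 8 + 11/v)
-47599 - (58 + g(-8, z)*0) = -47599 - (58 + (8 + 11/(-8))*0) = -47599 - (58 + (8 + 11*(-1/8))*0) = -47599 - (58 + (8 - 11/8)*0) = -47599 - (58 + (53/8)*0) = -47599 - (58 + 0) = -47599 - 1*58 = -47599 - 58 = -47657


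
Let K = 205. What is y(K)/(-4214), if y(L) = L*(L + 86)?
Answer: -59655/4214 ≈ -14.156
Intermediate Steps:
y(L) = L*(86 + L)
y(K)/(-4214) = (205*(86 + 205))/(-4214) = (205*291)*(-1/4214) = 59655*(-1/4214) = -59655/4214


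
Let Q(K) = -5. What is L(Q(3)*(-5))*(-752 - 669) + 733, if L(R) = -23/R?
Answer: 51008/25 ≈ 2040.3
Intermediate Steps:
L(Q(3)*(-5))*(-752 - 669) + 733 = (-23/((-5*(-5))))*(-752 - 669) + 733 = -23/25*(-1421) + 733 = 32683/25 + 733 = 51008/25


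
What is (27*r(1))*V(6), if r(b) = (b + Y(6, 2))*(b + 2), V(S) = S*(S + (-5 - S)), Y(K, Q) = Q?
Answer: -7290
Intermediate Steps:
V(S) = -5*S (V(S) = S*(-5) = -5*S)
r(b) = (2 + b)² (r(b) = (b + 2)*(b + 2) = (2 + b)*(2 + b) = (2 + b)²)
(27*r(1))*V(6) = (27*(4 + 1² + 4*1))*(-5*6) = (27*(4 + 1 + 4))*(-30) = (27*9)*(-30) = 243*(-30) = -7290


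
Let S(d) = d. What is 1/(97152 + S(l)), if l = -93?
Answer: 1/97059 ≈ 1.0303e-5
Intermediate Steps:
1/(97152 + S(l)) = 1/(97152 - 93) = 1/97059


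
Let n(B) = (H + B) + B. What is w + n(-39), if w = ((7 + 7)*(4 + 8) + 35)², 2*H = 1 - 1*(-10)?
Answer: 82273/2 ≈ 41137.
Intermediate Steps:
H = 11/2 (H = (1 - 1*(-10))/2 = (1 + 10)/2 = (½)*11 = 11/2 ≈ 5.5000)
n(B) = 11/2 + 2*B (n(B) = (11/2 + B) + B = 11/2 + 2*B)
w = 41209 (w = (14*12 + 35)² = (168 + 35)² = 203² = 41209)
w + n(-39) = 41209 + (11/2 + 2*(-39)) = 41209 + (11/2 - 78) = 41209 - 145/2 = 82273/2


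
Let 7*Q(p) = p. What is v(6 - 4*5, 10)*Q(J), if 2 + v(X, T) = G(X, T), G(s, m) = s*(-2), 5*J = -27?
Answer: -702/35 ≈ -20.057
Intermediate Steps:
J = -27/5 (J = (⅕)*(-27) = -27/5 ≈ -5.4000)
G(s, m) = -2*s
Q(p) = p/7
v(X, T) = -2 - 2*X
v(6 - 4*5, 10)*Q(J) = (-2 - 2*(6 - 4*5))*((⅐)*(-27/5)) = (-2 - 2*(6 - 20))*(-27/35) = (-2 - 2*(-14))*(-27/35) = (-2 + 28)*(-27/35) = 26*(-27/35) = -702/35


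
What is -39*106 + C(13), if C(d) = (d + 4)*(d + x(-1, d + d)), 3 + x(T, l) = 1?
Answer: -3947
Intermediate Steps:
x(T, l) = -2 (x(T, l) = -3 + 1 = -2)
C(d) = (-2 + d)*(4 + d) (C(d) = (d + 4)*(d - 2) = (4 + d)*(-2 + d) = (-2 + d)*(4 + d))
-39*106 + C(13) = -39*106 + (-8 + 13² + 2*13) = -4134 + (-8 + 169 + 26) = -4134 + 187 = -3947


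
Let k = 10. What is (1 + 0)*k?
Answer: 10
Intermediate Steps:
(1 + 0)*k = (1 + 0)*10 = 1*10 = 10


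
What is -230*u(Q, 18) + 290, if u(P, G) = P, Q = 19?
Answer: -4080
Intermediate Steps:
-230*u(Q, 18) + 290 = -230*19 + 290 = -4370 + 290 = -4080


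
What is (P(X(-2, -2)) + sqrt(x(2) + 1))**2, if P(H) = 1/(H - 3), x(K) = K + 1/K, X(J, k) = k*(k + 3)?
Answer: 177/50 - sqrt(14)/5 ≈ 2.7917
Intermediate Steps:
X(J, k) = k*(3 + k)
P(H) = 1/(-3 + H)
(P(X(-2, -2)) + sqrt(x(2) + 1))**2 = (1/(-3 - 2*(3 - 2)) + sqrt((2 + 1/2) + 1))**2 = (1/(-3 - 2*1) + sqrt((2 + 1/2) + 1))**2 = (1/(-3 - 2) + sqrt(5/2 + 1))**2 = (1/(-5) + sqrt(7/2))**2 = (-1/5 + sqrt(14)/2)**2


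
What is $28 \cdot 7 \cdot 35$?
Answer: $6860$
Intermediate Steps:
$28 \cdot 7 \cdot 35 = 196 \cdot 35 = 6860$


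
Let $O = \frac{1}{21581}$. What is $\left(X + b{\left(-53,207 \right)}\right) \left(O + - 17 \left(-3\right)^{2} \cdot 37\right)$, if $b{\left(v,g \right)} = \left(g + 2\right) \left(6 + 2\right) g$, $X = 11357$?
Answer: $- \frac{43671024668440}{21581} \approx -2.0236 \cdot 10^{9}$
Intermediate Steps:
$O = \frac{1}{21581} \approx 4.6337 \cdot 10^{-5}$
$b{\left(v,g \right)} = 8 g \left(2 + g\right)$ ($b{\left(v,g \right)} = \left(2 + g\right) 8 g = 8 g \left(2 + g\right)$)
$\left(X + b{\left(-53,207 \right)}\right) \left(O + - 17 \left(-3\right)^{2} \cdot 37\right) = \left(11357 + 8 \cdot 207 \left(2 + 207\right)\right) \left(\frac{1}{21581} + - 17 \left(-3\right)^{2} \cdot 37\right) = \left(11357 + 8 \cdot 207 \cdot 209\right) \left(\frac{1}{21581} + \left(-17\right) 9 \cdot 37\right) = \left(11357 + 346104\right) \left(\frac{1}{21581} - 5661\right) = 357461 \left(\frac{1}{21581} - 5661\right) = 357461 \left(- \frac{122170040}{21581}\right) = - \frac{43671024668440}{21581}$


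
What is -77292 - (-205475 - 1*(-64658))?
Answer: 63525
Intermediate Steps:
-77292 - (-205475 - 1*(-64658)) = -77292 - (-205475 + 64658) = -77292 - 1*(-140817) = -77292 + 140817 = 63525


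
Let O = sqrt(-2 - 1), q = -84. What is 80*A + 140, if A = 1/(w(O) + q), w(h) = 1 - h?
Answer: 239560/1723 + 20*I*sqrt(3)/1723 ≈ 139.04 + 0.020105*I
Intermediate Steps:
O = I*sqrt(3) (O = sqrt(-3) = I*sqrt(3) ≈ 1.732*I)
A = 1/(-83 - I*sqrt(3)) (A = 1/((1 - I*sqrt(3)) - 84) = 1/(-83 - I*sqrt(3)) ≈ -0.012043 + 0.00025131*I)
80*A + 140 = 80*(I/(sqrt(3) - 83*I)) + 140 = 80*I/(sqrt(3) - 83*I) + 140 = 140 + 80*I/(sqrt(3) - 83*I)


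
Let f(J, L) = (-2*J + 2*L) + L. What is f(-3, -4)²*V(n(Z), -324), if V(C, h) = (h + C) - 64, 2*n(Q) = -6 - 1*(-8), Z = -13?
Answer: -13932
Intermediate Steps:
n(Q) = 1 (n(Q) = (-6 - 1*(-8))/2 = (-6 + 8)/2 = (½)*2 = 1)
V(C, h) = -64 + C + h (V(C, h) = (C + h) - 64 = -64 + C + h)
f(J, L) = -2*J + 3*L
f(-3, -4)²*V(n(Z), -324) = (-2*(-3) + 3*(-4))²*(-64 + 1 - 324) = (6 - 12)²*(-387) = (-6)²*(-387) = 36*(-387) = -13932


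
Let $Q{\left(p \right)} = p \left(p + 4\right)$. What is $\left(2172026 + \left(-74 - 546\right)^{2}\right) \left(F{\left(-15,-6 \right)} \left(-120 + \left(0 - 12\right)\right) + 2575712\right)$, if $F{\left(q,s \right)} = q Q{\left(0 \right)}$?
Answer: $6584617125312$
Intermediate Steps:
$Q{\left(p \right)} = p \left(4 + p\right)$
$F{\left(q,s \right)} = 0$ ($F{\left(q,s \right)} = q 0 \left(4 + 0\right) = q 0 \cdot 4 = q 0 = 0$)
$\left(2172026 + \left(-74 - 546\right)^{2}\right) \left(F{\left(-15,-6 \right)} \left(-120 + \left(0 - 12\right)\right) + 2575712\right) = \left(2172026 + \left(-74 - 546\right)^{2}\right) \left(0 \left(-120 + \left(0 - 12\right)\right) + 2575712\right) = \left(2172026 + \left(-620\right)^{2}\right) \left(0 \left(-120 + \left(0 - 12\right)\right) + 2575712\right) = \left(2172026 + 384400\right) \left(0 \left(-120 - 12\right) + 2575712\right) = 2556426 \left(0 \left(-132\right) + 2575712\right) = 2556426 \left(0 + 2575712\right) = 2556426 \cdot 2575712 = 6584617125312$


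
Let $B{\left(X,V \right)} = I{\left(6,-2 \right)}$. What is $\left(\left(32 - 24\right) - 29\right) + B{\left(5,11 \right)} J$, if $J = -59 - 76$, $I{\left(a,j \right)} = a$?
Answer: $-831$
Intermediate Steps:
$B{\left(X,V \right)} = 6$
$J = -135$
$\left(\left(32 - 24\right) - 29\right) + B{\left(5,11 \right)} J = \left(\left(32 - 24\right) - 29\right) + 6 \left(-135\right) = \left(8 - 29\right) - 810 = -21 - 810 = -831$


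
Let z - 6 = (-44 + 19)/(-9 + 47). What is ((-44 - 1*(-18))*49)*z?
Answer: -129311/19 ≈ -6805.8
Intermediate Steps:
z = 203/38 (z = 6 + (-44 + 19)/(-9 + 47) = 6 - 25/38 = 203/38 ≈ 5.3421)
((-44 - 1*(-18))*49)*z = ((-44 - 1*(-18))*49)*(203/38) = ((-44 + 18)*49)*(203/38) = -26*49*(203/38) = -1274*203/38 = -129311/19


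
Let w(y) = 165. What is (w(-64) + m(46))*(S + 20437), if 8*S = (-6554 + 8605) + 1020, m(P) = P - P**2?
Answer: -317310135/8 ≈ -3.9664e+7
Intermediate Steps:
S = 3071/8 (S = ((-6554 + 8605) + 1020)/8 = (2051 + 1020)/8 = (1/8)*3071 = 3071/8 ≈ 383.88)
(w(-64) + m(46))*(S + 20437) = (165 + 46*(1 - 1*46))*(3071/8 + 20437) = (165 + 46*(1 - 46))*(166567/8) = (165 + 46*(-45))*(166567/8) = (165 - 2070)*(166567/8) = -1905*166567/8 = -317310135/8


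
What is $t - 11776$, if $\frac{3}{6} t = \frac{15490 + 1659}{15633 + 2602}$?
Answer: $- \frac{214701062}{18235} \approx -11774.0$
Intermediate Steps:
$t = \frac{34298}{18235}$ ($t = 2 \frac{15490 + 1659}{15633 + 2602} = 2 \cdot \frac{17149}{18235} = \frac{34298}{18235} \approx 1.8809$)
$t - 11776 = \frac{34298}{18235} - 11776 = - \frac{214701062}{18235}$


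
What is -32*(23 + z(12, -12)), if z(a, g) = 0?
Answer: -736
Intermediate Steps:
-32*(23 + z(12, -12)) = -32*(23 + 0) = -32*23 = -736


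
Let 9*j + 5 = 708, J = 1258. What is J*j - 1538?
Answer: 870532/9 ≈ 96726.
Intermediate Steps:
j = 703/9 (j = -5/9 + (1/9)*708 = -5/9 + 236/3 = 703/9 ≈ 78.111)
J*j - 1538 = 1258*(703/9) - 1538 = 884374/9 - 1538 = 870532/9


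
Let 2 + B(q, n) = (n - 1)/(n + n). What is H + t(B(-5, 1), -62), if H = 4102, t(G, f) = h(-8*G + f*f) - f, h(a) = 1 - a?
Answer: 305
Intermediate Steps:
B(q, n) = -2 + (-1 + n)/(2*n) (B(q, n) = -2 + (n - 1)/(n + n) = -2 + (-1 + n)/((2*n)) = -2 + (-1 + n)*(1/(2*n)) = -2 + (-1 + n)/(2*n))
t(G, f) = 1 - f - f² + 8*G (t(G, f) = (1 - (-8*G + f*f)) - f = (1 - (-8*G + f²)) - f = (1 - (f² - 8*G)) - f = (1 + (-f² + 8*G)) - f = (1 - f² + 8*G) - f = 1 - f - f² + 8*G)
H + t(B(-5, 1), -62) = 4102 + (1 - 1*(-62) - 1*(-62)² + 8*((½)*(-1 - 3*1)/1)) = 4102 + (1 + 62 - 1*3844 + 8*((½)*1*(-1 - 3))) = 4102 + (1 + 62 - 3844 + 8*((½)*1*(-4))) = 4102 + (1 + 62 - 3844 + 8*(-2)) = 4102 + (1 + 62 - 3844 - 16) = 4102 - 3797 = 305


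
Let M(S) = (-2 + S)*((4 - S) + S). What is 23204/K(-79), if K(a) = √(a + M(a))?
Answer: -23204*I*√403/403 ≈ -1155.9*I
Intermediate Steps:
M(S) = -8 + 4*S (M(S) = (-2 + S)*4 = -8 + 4*S)
K(a) = √(-8 + 5*a) (K(a) = √(a + (-8 + 4*a)) = √(-8 + 5*a))
23204/K(-79) = 23204/(√(-8 + 5*(-79))) = 23204/(√(-8 - 395)) = 23204/(√(-403)) = 23204/((I*√403)) = 23204*(-I*√403/403) = -23204*I*√403/403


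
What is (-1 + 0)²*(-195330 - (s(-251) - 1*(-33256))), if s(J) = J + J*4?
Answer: -227331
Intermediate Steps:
s(J) = 5*J (s(J) = J + 4*J = 5*J)
(-1 + 0)²*(-195330 - (s(-251) - 1*(-33256))) = (-1 + 0)²*(-195330 - (5*(-251) - 1*(-33256))) = (-1)²*(-195330 - (-1255 + 33256)) = 1*(-195330 - 1*32001) = 1*(-195330 - 32001) = 1*(-227331) = -227331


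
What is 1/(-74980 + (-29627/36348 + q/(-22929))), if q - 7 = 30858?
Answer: -7123276/534118629339 ≈ -1.3337e-5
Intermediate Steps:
q = 30865 (q = 7 + 30858 = 30865)
1/(-74980 + (-29627/36348 + q/(-22929))) = 1/(-74980 + (-29627/36348 + 30865/(-22929))) = 1/(-74980 + (-29627*1/36348 + 30865*(-1/22929))) = 1/(-74980 + (-2279/2796 - 30865/22929)) = 1/(-74980 - 15394859/7123276) = 1/(-534118629339/7123276) = -7123276/534118629339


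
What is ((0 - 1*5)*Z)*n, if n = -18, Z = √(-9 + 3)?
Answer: 90*I*√6 ≈ 220.45*I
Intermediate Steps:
Z = I*√6 (Z = √(-6) = I*√6 ≈ 2.4495*I)
((0 - 1*5)*Z)*n = ((0 - 1*5)*(I*√6))*(-18) = ((0 - 5)*(I*√6))*(-18) = -5*I*√6*(-18) = 90*I*√6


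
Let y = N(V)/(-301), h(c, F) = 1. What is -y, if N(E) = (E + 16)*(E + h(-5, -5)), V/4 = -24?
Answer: 7600/301 ≈ 25.249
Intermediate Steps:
V = -96 (V = 4*(-24) = -96)
N(E) = (1 + E)*(16 + E) (N(E) = (E + 16)*(E + 1) = (16 + E)*(1 + E) = (1 + E)*(16 + E))
y = -7600/301 (y = (16 + (-96)² + 17*(-96))/(-301) = (16 + 9216 - 1632)*(-1/301) = 7600*(-1/301) = -7600/301 ≈ -25.249)
-y = -1*(-7600/301) = 7600/301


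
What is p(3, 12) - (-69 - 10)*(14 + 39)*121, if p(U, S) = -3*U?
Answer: 506618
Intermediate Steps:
p(3, 12) - (-69 - 10)*(14 + 39)*121 = -3*3 - (-69 - 10)*(14 + 39)*121 = -9 - (-79)*53*121 = -9 - 1*(-4187)*121 = -9 + 4187*121 = -9 + 506627 = 506618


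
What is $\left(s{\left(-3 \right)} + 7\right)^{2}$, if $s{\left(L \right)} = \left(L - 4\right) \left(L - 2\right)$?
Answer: $1764$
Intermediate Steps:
$s{\left(L \right)} = \left(-4 + L\right) \left(-2 + L\right)$
$\left(s{\left(-3 \right)} + 7\right)^{2} = \left(\left(8 + \left(-3\right)^{2} - -18\right) + 7\right)^{2} = \left(\left(8 + 9 + 18\right) + 7\right)^{2} = \left(35 + 7\right)^{2} = 42^{2} = 1764$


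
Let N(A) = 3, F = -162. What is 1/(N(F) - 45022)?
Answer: -1/45019 ≈ -2.2213e-5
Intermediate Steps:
1/(N(F) - 45022) = 1/(3 - 45022) = 1/(-45019) = -1/45019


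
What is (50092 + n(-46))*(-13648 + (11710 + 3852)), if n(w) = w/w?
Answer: 95878002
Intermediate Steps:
n(w) = 1
(50092 + n(-46))*(-13648 + (11710 + 3852)) = (50092 + 1)*(-13648 + (11710 + 3852)) = 50093*(-13648 + 15562) = 50093*1914 = 95878002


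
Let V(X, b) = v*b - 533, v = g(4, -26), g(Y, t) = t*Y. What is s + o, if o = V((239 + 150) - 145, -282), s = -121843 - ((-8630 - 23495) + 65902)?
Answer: -126825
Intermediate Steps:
g(Y, t) = Y*t
v = -104 (v = 4*(-26) = -104)
s = -155620 (s = -121843 - (-32125 + 65902) = -121843 - 1*33777 = -121843 - 33777 = -155620)
V(X, b) = -533 - 104*b (V(X, b) = -104*b - 533 = -533 - 104*b)
o = 28795 (o = -533 - 104*(-282) = -533 + 29328 = 28795)
s + o = -155620 + 28795 = -126825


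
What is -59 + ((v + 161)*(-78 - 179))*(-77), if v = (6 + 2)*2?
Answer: 3502594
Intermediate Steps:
v = 16 (v = 8*2 = 16)
-59 + ((v + 161)*(-78 - 179))*(-77) = -59 + ((16 + 161)*(-78 - 179))*(-77) = -59 + (177*(-257))*(-77) = -59 - 45489*(-77) = -59 + 3502653 = 3502594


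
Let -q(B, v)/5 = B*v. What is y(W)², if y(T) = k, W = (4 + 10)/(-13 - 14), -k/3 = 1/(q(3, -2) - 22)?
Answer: 9/64 ≈ 0.14063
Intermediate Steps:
q(B, v) = -5*B*v
k = -3/8 (k = -3/(-5*3*(-2) - 22) = -3/(30 - 22) = -3/8 ≈ -0.37500)
W = -14/27 (W = 14/(-27) = 14*(-1/27) = -14/27 ≈ -0.51852)
y(T) = -3/8
y(W)² = (-3/8)² = 9/64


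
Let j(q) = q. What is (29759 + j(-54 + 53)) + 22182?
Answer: 51940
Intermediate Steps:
(29759 + j(-54 + 53)) + 22182 = (29759 + (-54 + 53)) + 22182 = (29759 - 1) + 22182 = 29758 + 22182 = 51940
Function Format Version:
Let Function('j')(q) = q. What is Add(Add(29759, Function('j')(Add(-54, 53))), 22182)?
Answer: 51940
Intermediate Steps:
Add(Add(29759, Function('j')(Add(-54, 53))), 22182) = Add(Add(29759, Add(-54, 53)), 22182) = Add(Add(29759, -1), 22182) = Add(29758, 22182) = 51940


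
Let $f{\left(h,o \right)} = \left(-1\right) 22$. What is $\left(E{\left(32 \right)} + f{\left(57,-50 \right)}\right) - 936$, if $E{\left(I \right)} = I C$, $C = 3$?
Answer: $-862$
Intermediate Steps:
$f{\left(h,o \right)} = -22$
$E{\left(I \right)} = 3 I$ ($E{\left(I \right)} = I 3 = 3 I$)
$\left(E{\left(32 \right)} + f{\left(57,-50 \right)}\right) - 936 = \left(3 \cdot 32 - 22\right) - 936 = \left(96 - 22\right) - 936 = 74 - 936 = -862$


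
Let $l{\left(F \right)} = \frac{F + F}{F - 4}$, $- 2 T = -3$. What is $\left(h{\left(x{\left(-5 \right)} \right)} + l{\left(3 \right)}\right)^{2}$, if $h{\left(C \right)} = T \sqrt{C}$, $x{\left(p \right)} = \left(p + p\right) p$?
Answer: $\frac{297}{2} - 90 \sqrt{2} \approx 21.221$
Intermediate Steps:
$T = \frac{3}{2}$ ($T = \left(- \frac{1}{2}\right) \left(-3\right) = \frac{3}{2} \approx 1.5$)
$l{\left(F \right)} = \frac{2 F}{-4 + F}$
$x{\left(p \right)} = 2 p^{2}$ ($x{\left(p \right)} = 2 p p = 2 p^{2}$)
$h{\left(C \right)} = \frac{3 \sqrt{C}}{2}$
$\left(h{\left(x{\left(-5 \right)} \right)} + l{\left(3 \right)}\right)^{2} = \left(\frac{3 \sqrt{2 \left(-5\right)^{2}}}{2} + 2 \cdot 3 \frac{1}{-4 + 3}\right)^{2} = \left(\frac{3 \sqrt{2 \cdot 25}}{2} + 2 \cdot 3 \frac{1}{-1}\right)^{2} = \left(\frac{3 \sqrt{50}}{2} + 2 \cdot 3 \left(-1\right)\right)^{2} = \left(\frac{3 \cdot 5 \sqrt{2}}{2} - 6\right)^{2} = \left(\frac{15 \sqrt{2}}{2} - 6\right)^{2} = \left(-6 + \frac{15 \sqrt{2}}{2}\right)^{2}$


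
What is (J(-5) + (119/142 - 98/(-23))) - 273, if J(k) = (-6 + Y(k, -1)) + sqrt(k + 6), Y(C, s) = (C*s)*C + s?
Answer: -976211/3266 ≈ -298.90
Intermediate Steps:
Y(C, s) = s + s*C**2 (Y(C, s) = s*C**2 + s = s + s*C**2)
J(k) = -7 + sqrt(6 + k) - k**2 (J(k) = (-6 - (1 + k**2)) + sqrt(k + 6) = (-6 + (-1 - k**2)) + sqrt(6 + k) = (-7 - k**2) + sqrt(6 + k) = -7 + sqrt(6 + k) - k**2)
(J(-5) + (119/142 - 98/(-23))) - 273 = ((-7 + sqrt(6 - 5) - 1*(-5)**2) + (119/142 - 98/(-23))) - 273 = ((-7 + sqrt(1) - 1*25) + (119*(1/142) - 98*(-1/23))) - 273 = ((-7 + 1 - 25) + (119/142 + 98/23)) - 273 = (-31 + 16653/3266) - 273 = -84593/3266 - 273 = -976211/3266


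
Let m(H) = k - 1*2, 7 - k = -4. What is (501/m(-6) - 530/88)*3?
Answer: 6553/44 ≈ 148.93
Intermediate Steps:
k = 11 (k = 7 - 1*(-4) = 7 + 4 = 11)
m(H) = 9 (m(H) = 11 - 1*2 = 11 - 2 = 9)
(501/m(-6) - 530/88)*3 = (501/9 - 530/88)*3 = (501*(⅑) - 530*1/88)*3 = (167/3 - 265/44)*3 = (6553/132)*3 = 6553/44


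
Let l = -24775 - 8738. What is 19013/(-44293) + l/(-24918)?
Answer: 336875125/367897658 ≈ 0.91568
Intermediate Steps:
l = -33513
19013/(-44293) + l/(-24918) = 19013/(-44293) - 33513/(-24918) = 19013*(-1/44293) - 33513*(-1/24918) = -19013/44293 + 11171/8306 = 336875125/367897658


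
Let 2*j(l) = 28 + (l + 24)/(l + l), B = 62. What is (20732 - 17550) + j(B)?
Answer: 396347/124 ≈ 3196.3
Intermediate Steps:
j(l) = 14 + (24 + l)/(4*l) (j(l) = (28 + (l + 24)/(l + l))/2 = (28 + (24 + l)/((2*l)))/2 = (28 + (24 + l)*(1/(2*l)))/2 = (28 + (24 + l)/(2*l))/2 = 14 + (24 + l)/(4*l))
(20732 - 17550) + j(B) = (20732 - 17550) + (57/4 + 6/62) = 3182 + (57/4 + 6*(1/62)) = 3182 + (57/4 + 3/31) = 3182 + 1779/124 = 396347/124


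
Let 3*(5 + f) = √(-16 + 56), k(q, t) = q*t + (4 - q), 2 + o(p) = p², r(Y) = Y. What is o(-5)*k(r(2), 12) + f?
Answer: 593 + 2*√10/3 ≈ 595.11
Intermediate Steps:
o(p) = -2 + p²
k(q, t) = 4 - q + q*t
f = -5 + 2*√10/3 (f = -5 + √(-16 + 56)/3 = -5 + √40/3 = -5 + (2*√10)/3 = -5 + 2*√10/3 ≈ -2.8918)
o(-5)*k(r(2), 12) + f = (-2 + (-5)²)*(4 - 1*2 + 2*12) + (-5 + 2*√10/3) = (-2 + 25)*(4 - 2 + 24) + (-5 + 2*√10/3) = 23*26 + (-5 + 2*√10/3) = 598 + (-5 + 2*√10/3) = 593 + 2*√10/3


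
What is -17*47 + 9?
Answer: -790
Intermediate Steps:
-17*47 + 9 = -799 + 9 = -790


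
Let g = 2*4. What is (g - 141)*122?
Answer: -16226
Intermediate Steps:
g = 8
(g - 141)*122 = (8 - 141)*122 = -133*122 = -16226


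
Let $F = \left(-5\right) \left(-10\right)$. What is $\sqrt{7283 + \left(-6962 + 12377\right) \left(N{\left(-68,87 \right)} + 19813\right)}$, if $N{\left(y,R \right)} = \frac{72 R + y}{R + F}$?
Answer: $\frac{\sqrt{2018410344962}}{137} \approx 10370.0$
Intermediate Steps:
$F = 50$
$N{\left(y,R \right)} = \frac{y + 72 R}{50 + R}$ ($N{\left(y,R \right)} = \frac{72 R + y}{R + 50} = \frac{y + 72 R}{50 + R}$)
$\sqrt{7283 + \left(-6962 + 12377\right) \left(N{\left(-68,87 \right)} + 19813\right)} = \sqrt{7283 + \left(-6962 + 12377\right) \left(\frac{-68 + 72 \cdot 87}{50 + 87} + 19813\right)} = \sqrt{7283 + 5415 \left(\frac{-68 + 6264}{137} + 19813\right)} = \sqrt{7283 + 5415 \left(\frac{1}{137} \cdot 6196 + 19813\right)} = \sqrt{7283 + 5415 \left(\frac{6196}{137} + 19813\right)} = \sqrt{7283 + 5415 \cdot \frac{2720577}{137}} = \sqrt{7283 + \frac{14731924455}{137}} = \sqrt{\frac{14732922226}{137}} = \frac{\sqrt{2018410344962}}{137}$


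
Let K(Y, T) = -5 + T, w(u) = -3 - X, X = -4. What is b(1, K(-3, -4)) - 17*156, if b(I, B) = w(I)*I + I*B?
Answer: -2660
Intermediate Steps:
w(u) = 1 (w(u) = -3 - 1*(-4) = -3 + 4 = 1)
b(I, B) = I + B*I (b(I, B) = 1*I + I*B = I + B*I)
b(1, K(-3, -4)) - 17*156 = 1*(1 + (-5 - 4)) - 17*156 = 1*(1 - 9) - 2652 = 1*(-8) - 2652 = -8 - 2652 = -2660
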